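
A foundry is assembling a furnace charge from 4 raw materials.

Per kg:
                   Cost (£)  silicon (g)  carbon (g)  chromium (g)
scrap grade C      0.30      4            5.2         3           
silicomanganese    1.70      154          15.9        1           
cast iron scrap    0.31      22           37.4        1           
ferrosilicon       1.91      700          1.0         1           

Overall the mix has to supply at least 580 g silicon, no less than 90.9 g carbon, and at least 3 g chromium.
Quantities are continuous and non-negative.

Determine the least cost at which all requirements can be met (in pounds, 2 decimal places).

£2.19

This is a linear program. Let x1 = kg of scrap grade C, x2 = kg of silicomanganese, x3 = kg of cast iron scrap, x4 = kg of ferrosilicon.
Minimise 0.3x1 + 1.7x2 + 0.31x3 + 1.91x4 with:
  4x1 + 154x2 + 22x3 + 700x4 ≥ 580   (silicon)
  5.2x1 + 15.9x2 + 37.4x3 + 1x4 ≥ 90.9   (carbon)
  3x1 + 1x2 + 1x3 + 1x4 ≥ 3   (chromium)
  x1, x2, x3, x4 ≥ 0.
The minimum-cost mix takes nothing from scrap grade C, silicomanganese — only cast iron scrap, ferrosilicon. There the silicon and carbon constraints are tight.
That vertex is x3 = 2.4104, x4 = 0.75282.
Hence cost = 0.31·2.4104 + 1.91·0.75282 = £2.1851.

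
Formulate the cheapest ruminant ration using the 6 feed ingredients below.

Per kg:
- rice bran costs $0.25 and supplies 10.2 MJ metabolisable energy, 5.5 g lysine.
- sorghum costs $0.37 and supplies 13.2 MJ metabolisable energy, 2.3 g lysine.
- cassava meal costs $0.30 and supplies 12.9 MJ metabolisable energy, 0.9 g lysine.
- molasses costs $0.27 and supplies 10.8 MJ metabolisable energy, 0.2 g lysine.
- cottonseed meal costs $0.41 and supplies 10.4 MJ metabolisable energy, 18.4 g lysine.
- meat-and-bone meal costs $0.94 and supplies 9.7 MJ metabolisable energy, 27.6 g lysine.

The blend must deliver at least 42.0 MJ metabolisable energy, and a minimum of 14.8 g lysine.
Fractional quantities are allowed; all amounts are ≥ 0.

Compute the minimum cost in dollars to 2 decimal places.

$1.01

Let x1 = kg of rice bran, x2 = kg of sorghum, x3 = kg of cassava meal, x4 = kg of molasses, x5 = kg of cottonseed meal, x6 = kg of meat-and-bone meal.
min 0.25x1 + 0.37x2 + 0.3x3 + 0.27x4 + 0.41x5 + 0.94x6 subject to:
  10.2x1 + 13.2x2 + 12.9x3 + 10.8x4 + 10.4x5 + 9.7x6 ≥ 42   (metabolisable energy)
  5.5x1 + 2.3x2 + 0.9x3 + 0.2x4 + 18.4x5 + 27.6x6 ≥ 14.8   (lysine)
  x1, x2, x3, x4, x5, x6 ≥ 0.
The optimal basis is {rice bran, cassava meal}; sorghum, molasses, cottonseed meal, meat-and-bone meal drop out. Binding constraints: metabolisable energy and lysine.
Solving gives x1 = 2.479, x3 = 1.296.
Cost = 0.25·2.479 + 0.3·1.296 = 1.0086.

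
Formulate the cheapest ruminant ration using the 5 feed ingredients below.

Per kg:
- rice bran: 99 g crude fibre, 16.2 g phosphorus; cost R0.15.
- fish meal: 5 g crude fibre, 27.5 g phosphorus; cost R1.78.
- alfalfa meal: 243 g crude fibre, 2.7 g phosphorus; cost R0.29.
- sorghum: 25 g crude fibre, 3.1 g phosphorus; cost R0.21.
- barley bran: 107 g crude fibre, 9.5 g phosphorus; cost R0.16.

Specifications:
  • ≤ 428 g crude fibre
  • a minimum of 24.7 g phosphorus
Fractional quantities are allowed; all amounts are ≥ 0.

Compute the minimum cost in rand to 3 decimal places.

Let x1 = kg of rice bran, x2 = kg of fish meal, x3 = kg of alfalfa meal, x4 = kg of sorghum, x5 = kg of barley bran.
Minimize 0.15x1 + 1.78x2 + 0.29x3 + 0.21x4 + 0.16x5 subject to:
  99x1 + 5x2 + 243x3 + 25x4 + 107x5 ≤ 428   (crude fibre)
  16.2x1 + 27.5x2 + 2.7x3 + 3.1x4 + 9.5x5 ≥ 24.7   (phosphorus)
  x1, x2, x3, x4, x5 ≥ 0.
At the optimum only rice bran is positive (fish meal, alfalfa meal, sorghum, barley bran = 0). There the phosphorus constraint is tight.
Solving gives x1 = 1.525.
Total cost: 0.15·1.525 = 0.22875.

R0.229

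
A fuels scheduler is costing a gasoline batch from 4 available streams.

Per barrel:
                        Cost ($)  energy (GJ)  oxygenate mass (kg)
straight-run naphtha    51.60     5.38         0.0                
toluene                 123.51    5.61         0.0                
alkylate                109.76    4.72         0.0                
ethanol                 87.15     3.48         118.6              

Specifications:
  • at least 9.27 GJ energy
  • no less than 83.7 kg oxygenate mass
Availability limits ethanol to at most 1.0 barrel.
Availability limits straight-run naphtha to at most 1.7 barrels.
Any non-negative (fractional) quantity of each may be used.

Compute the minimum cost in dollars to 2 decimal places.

Let x1 = barrels of straight-run naphtha, x2 = barrels of toluene, x3 = barrels of alkylate, x4 = barrels of ethanol.
min 51.6x1 + 123.51x2 + 109.76x3 + 87.15x4 subject to:
  5.38x1 + 5.61x2 + 4.72x3 + 3.48x4 ≥ 9.27   (energy)
  118.6x4 ≥ 83.7   (oxygenate mass)
  x4 ≤ 1
  x1 ≤ 1.7
  x1, x2, x3, x4 ≥ 0.
The minimum-cost mix takes nothing from toluene, alkylate — only straight-run naphtha, ethanol. Binding constraints: energy and oxygenate mass.
Solving gives x1 = 1.2666, x4 = 0.70573.
Hence cost = 51.6·1.2666 + 87.15·0.70573 = $126.8609.

$126.86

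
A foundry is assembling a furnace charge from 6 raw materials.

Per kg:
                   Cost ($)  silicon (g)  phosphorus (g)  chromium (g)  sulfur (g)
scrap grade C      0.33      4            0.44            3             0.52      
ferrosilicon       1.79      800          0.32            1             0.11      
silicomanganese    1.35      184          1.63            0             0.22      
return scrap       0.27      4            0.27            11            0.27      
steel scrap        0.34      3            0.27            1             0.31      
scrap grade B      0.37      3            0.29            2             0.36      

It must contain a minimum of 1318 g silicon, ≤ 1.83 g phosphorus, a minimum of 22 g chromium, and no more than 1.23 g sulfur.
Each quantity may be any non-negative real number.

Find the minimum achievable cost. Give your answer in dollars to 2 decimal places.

Let x1 = kg of scrap grade C, x2 = kg of ferrosilicon, x3 = kg of silicomanganese, x4 = kg of return scrap, x5 = kg of steel scrap, x6 = kg of scrap grade B.
Minimize 0.33x1 + 1.79x2 + 1.35x3 + 0.27x4 + 0.34x5 + 0.37x6 subject to:
  4x1 + 800x2 + 184x3 + 4x4 + 3x5 + 3x6 ≥ 1318   (silicon)
  0.44x1 + 0.32x2 + 1.63x3 + 0.27x4 + 0.27x5 + 0.29x6 ≤ 1.83   (phosphorus)
  3x1 + 1x2 + 11x4 + 1x5 + 2x6 ≥ 22   (chromium)
  0.52x1 + 0.11x2 + 0.22x3 + 0.27x4 + 0.31x5 + 0.36x6 ≤ 1.23   (sulfur)
  x1, x2, x3, x4, x5, x6 ≥ 0.
The cheapest feasible vertex uses only ferrosilicon, return scrap; scrap grade C, silicomanganese, steel scrap, scrap grade B are not used. Binding constraints: silicon and chromium.
So ferrosilicon = 1.638 kg, return scrap = 1.851 kg.
Hence cost = 1.79·1.638 + 0.27·1.851 = $3.4318.

$3.43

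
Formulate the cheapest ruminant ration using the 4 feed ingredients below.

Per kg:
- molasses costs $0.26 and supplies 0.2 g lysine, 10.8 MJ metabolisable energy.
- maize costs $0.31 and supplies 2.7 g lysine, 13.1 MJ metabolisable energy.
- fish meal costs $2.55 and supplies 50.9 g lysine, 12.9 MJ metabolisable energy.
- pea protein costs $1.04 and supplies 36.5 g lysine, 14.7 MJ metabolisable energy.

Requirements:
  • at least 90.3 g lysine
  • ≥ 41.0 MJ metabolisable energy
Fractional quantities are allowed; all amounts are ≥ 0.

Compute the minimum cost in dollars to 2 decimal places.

$2.66

Set it up as a linear program. Let x1 = kg of molasses, x2 = kg of maize, x3 = kg of fish meal, x4 = kg of pea protein.
Minimize 0.26x1 + 0.31x2 + 2.55x3 + 1.04x4 subject to:
  0.2x1 + 2.7x2 + 50.9x3 + 36.5x4 ≥ 90.3   (lysine)
  10.8x1 + 13.1x2 + 12.9x3 + 14.7x4 ≥ 41   (metabolisable energy)
  x1, x2, x3, x4 ≥ 0.
At the optimum only maize, pea protein are positive (molasses, fish meal = 0). The lysine and metabolisable energy requirements are met with equality.
So maize = 0.3856 kg, pea protein = 2.445 kg.
Objective = 0.31·0.3856 + 1.04·2.445 = 2.6623.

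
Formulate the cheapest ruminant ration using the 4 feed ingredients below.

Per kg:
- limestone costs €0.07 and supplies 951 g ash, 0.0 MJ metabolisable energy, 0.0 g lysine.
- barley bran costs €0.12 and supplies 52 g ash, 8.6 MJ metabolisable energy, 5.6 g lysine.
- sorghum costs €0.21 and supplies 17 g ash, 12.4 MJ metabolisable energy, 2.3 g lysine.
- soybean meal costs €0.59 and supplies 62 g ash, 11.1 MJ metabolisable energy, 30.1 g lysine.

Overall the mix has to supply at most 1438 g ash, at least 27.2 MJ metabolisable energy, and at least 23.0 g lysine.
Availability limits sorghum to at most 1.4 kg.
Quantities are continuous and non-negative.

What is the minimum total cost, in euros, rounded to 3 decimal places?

Let x1 = kg of limestone, x2 = kg of barley bran, x3 = kg of sorghum, x4 = kg of soybean meal.
min 0.07x1 + 0.12x2 + 0.21x3 + 0.59x4 s.t.:
  951x1 + 52x2 + 17x3 + 62x4 ≤ 1438   (ash)
  8.6x2 + 12.4x3 + 11.1x4 ≥ 27.2   (metabolisable energy)
  5.6x2 + 2.3x3 + 30.1x4 ≥ 23   (lysine)
  x3 ≤ 1.4
  x1, x2, x3, x4 ≥ 0.
At the optimum only barley bran, soybean meal are positive (limestone, sorghum = 0). There the metabolisable energy and lysine constraints are tight.
Solving gives x2 = 2.864, x4 = 0.2312.
Cost = 0.12·2.864 + 0.59·0.2312 = 0.48009.

€0.480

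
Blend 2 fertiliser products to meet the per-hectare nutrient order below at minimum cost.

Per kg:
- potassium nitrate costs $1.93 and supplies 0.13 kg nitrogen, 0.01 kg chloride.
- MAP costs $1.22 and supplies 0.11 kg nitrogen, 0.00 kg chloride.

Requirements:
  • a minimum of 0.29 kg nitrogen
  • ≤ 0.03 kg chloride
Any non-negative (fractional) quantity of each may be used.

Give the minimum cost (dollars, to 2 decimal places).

Let x1 = kg of potassium nitrate, x2 = kg of MAP.
Minimize 1.93x1 + 1.22x2 s.t.:
  0.13x1 + 0.11x2 ≥ 0.29   (nitrogen)
  0.01x1 ≤ 0.03   (chloride)
  x1, x2 ≥ 0.
At the optimum only MAP is positive (potassium nitrate = 0). Binding constraint: nitrogen.
Optimal quantities: MAP = 2.636 kg.
Total cost: 1.22·2.636 = 3.2159.

$3.22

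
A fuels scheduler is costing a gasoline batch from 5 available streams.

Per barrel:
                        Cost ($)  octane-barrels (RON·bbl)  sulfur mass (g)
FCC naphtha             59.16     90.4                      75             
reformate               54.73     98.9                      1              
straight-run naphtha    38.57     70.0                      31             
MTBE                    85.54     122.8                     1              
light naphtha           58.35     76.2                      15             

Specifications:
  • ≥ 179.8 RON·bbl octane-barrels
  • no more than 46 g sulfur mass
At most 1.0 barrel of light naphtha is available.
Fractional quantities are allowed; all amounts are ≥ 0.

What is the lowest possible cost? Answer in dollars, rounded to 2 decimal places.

Let x1 = barrels of FCC naphtha, x2 = barrels of reformate, x3 = barrels of straight-run naphtha, x4 = barrels of MTBE, x5 = barrels of light naphtha.
Minimise 59.16x1 + 54.73x2 + 38.57x3 + 85.54x4 + 58.35x5 subject to:
  90.4x1 + 98.9x2 + 70x3 + 122.8x4 + 76.2x5 ≥ 179.8   (octane-barrels)
  75x1 + 1x2 + 31x3 + 1x4 + 15x5 ≤ 46   (sulfur mass)
  x5 ≤ 1
  x1, x2, x3, x4, x5 ≥ 0.
At the optimum only reformate, straight-run naphtha are positive (FCC naphtha, MTBE, light naphtha = 0). There the octane-barrels and sulfur mass constraints are tight.
Optimal quantities: reformate = 0.785674 barrels, straight-run naphtha = 1.45853 barrels.
Cost = 54.73·0.785674 + 38.57·1.45853 = 99.2554.

$99.26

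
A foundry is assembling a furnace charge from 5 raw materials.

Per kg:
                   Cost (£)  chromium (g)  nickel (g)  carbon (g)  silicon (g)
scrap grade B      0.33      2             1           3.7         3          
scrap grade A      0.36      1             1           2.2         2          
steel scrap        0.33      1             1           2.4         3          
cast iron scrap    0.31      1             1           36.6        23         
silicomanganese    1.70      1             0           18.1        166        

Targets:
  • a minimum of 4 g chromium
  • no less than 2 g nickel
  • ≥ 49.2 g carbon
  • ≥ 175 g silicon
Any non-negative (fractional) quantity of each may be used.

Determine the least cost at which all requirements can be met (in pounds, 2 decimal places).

£2.05

Let x1 = kg of scrap grade B, x2 = kg of scrap grade A, x3 = kg of steel scrap, x4 = kg of cast iron scrap, x5 = kg of silicomanganese.
Minimize 0.33x1 + 0.36x2 + 0.33x3 + 0.31x4 + 1.7x5 s.t.:
  2x1 + 1x2 + 1x3 + 1x4 + 1x5 ≥ 4   (chromium)
  1x1 + 1x2 + 1x3 + 1x4 ≥ 2   (nickel)
  3.7x1 + 2.2x2 + 2.4x3 + 36.6x4 + 18.1x5 ≥ 49.2   (carbon)
  3x1 + 2x2 + 3x3 + 23x4 + 166x5 ≥ 175   (silicon)
  x1, x2, x3, x4, x5 ≥ 0.
The minimum-cost mix takes nothing from scrap grade B, scrap grade A, steel scrap — only cast iron scrap, silicomanganese. There the chromium and silicon constraints are tight.
That vertex is x4 = 3.42, x5 = 0.5804.
Cost = 0.31·3.42 + 1.7·0.5804 = 2.0469.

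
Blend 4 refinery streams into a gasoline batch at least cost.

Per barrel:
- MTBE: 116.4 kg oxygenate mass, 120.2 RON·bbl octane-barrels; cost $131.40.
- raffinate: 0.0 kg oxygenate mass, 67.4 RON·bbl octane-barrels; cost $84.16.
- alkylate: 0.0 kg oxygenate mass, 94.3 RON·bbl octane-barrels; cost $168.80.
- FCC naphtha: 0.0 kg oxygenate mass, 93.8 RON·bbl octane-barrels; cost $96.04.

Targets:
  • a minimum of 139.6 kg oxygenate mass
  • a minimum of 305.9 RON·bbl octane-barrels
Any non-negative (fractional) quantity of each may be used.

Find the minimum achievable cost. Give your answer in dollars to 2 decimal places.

$323.19

Let x1 = barrels of MTBE, x2 = barrels of raffinate, x3 = barrels of alkylate, x4 = barrels of FCC naphtha.
min 131.4x1 + 84.16x2 + 168.8x3 + 96.04x4 with:
  116.4x1 ≥ 139.6   (oxygenate mass)
  120.2x1 + 67.4x2 + 94.3x3 + 93.8x4 ≥ 305.9   (octane-barrels)
  x1, x2, x3, x4 ≥ 0.
The minimum-cost mix takes nothing from raffinate, alkylate — only MTBE, FCC naphtha. There the oxygenate mass and octane-barrels constraints are tight.
Optimal quantities: MTBE = 1.1993 barrels, FCC naphtha = 1.7243 barrels.
Total cost: 131.4·1.1993 + 96.04·1.7243 = 323.1898.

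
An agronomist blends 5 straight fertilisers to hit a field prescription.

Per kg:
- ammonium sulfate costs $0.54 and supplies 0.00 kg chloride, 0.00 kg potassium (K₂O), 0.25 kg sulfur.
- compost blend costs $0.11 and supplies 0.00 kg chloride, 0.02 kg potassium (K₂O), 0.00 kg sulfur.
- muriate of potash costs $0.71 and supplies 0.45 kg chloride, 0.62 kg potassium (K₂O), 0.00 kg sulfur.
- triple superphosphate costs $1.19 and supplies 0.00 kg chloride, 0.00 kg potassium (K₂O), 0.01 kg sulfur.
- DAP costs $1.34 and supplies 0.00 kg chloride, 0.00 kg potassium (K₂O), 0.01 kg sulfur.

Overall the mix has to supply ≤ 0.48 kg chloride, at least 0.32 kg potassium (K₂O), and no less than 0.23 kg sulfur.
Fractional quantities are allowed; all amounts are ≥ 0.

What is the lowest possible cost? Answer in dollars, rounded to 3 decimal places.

Treat it as an LP. Let x1 = kg of ammonium sulfate, x2 = kg of compost blend, x3 = kg of muriate of potash, x4 = kg of triple superphosphate, x5 = kg of DAP.
Minimise 0.54x1 + 0.11x2 + 0.71x3 + 1.19x4 + 1.34x5 with:
  0.45x3 ≤ 0.48   (chloride)
  0.02x2 + 0.62x3 ≥ 0.32   (potassium (K₂O))
  0.25x1 + 0.01x4 + 0.01x5 ≥ 0.23   (sulfur)
  x1, x2, x3, x4, x5 ≥ 0.
The minimum-cost mix takes nothing from compost blend, triple superphosphate, DAP — only ammonium sulfate, muriate of potash. Binding constraints: potassium (K₂O) and sulfur.
That vertex is x1 = 0.92, x3 = 0.5161.
Cost = 0.54·0.92 + 0.71·0.5161 = 0.86323.

$0.863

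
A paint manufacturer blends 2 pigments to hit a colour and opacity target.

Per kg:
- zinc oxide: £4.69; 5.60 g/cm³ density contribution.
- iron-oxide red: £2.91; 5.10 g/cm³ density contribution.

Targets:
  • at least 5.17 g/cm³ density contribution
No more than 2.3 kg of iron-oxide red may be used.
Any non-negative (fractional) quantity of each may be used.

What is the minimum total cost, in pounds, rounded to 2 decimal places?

£2.95

Set it up as a linear program. Let x1 = kg of zinc oxide, x2 = kg of iron-oxide red.
Minimise 4.69x1 + 2.91x2 subject to:
  5.6x1 + 5.1x2 ≥ 5.17   (density contribution)
  x2 ≤ 2.3
  x1, x2 ≥ 0.
At the optimum only iron-oxide red is positive (zinc oxide = 0). Binding constraint: density contribution.
Solving gives x2 = 1.014.
Objective = 2.91·1.014 = 2.9507.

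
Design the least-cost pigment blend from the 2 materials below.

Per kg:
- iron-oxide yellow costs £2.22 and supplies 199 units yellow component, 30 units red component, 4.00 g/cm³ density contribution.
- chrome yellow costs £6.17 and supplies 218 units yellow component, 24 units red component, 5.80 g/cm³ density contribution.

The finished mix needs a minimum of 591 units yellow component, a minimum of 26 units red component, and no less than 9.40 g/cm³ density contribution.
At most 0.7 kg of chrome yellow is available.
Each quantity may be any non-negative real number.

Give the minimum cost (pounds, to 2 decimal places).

Let x1 = kg of iron-oxide yellow, x2 = kg of chrome yellow.
Minimise 2.22x1 + 6.17x2 with:
  199x1 + 218x2 ≥ 591   (yellow component)
  30x1 + 24x2 ≥ 26   (red component)
  4x1 + 5.8x2 ≥ 9.4   (density contribution)
  x2 ≤ 0.7
  x1, x2 ≥ 0.
The cheapest feasible vertex uses only iron-oxide yellow; chrome yellow is not used. Binding constraint: yellow component.
Solving gives x1 = 2.97.
Objective = 2.22·2.97 = 6.5934.

£6.59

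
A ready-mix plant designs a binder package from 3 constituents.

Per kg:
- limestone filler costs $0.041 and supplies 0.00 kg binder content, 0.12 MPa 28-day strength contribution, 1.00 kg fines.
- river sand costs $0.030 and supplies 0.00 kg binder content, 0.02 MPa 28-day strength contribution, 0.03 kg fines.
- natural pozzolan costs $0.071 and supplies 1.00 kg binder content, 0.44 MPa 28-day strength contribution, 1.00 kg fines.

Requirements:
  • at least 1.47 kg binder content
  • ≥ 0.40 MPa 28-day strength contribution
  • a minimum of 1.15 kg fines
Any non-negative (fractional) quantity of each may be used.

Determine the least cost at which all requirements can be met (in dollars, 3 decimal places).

$0.104

Let x1 = kg of limestone filler, x2 = kg of river sand, x3 = kg of natural pozzolan.
min 0.041x1 + 0.03x2 + 0.071x3 s.t.:
  1x3 ≥ 1.47   (binder content)
  0.12x1 + 0.02x2 + 0.44x3 ≥ 0.4   (28-day strength contribution)
  1x1 + 0.03x2 + 1x3 ≥ 1.15   (fines)
  x1, x2, x3 ≥ 0.
At the optimum only natural pozzolan is positive (limestone filler, river sand = 0). The binder content requirement is met with equality.
Optimal quantities: natural pozzolan = 1.47 kg.
Total cost: 0.071·1.47 = 0.10437.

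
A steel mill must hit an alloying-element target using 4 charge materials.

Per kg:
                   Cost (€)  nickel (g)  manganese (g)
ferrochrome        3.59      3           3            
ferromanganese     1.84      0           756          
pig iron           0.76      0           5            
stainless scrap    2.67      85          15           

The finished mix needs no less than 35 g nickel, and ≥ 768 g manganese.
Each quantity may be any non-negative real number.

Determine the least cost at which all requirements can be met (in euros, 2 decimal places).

Set it up as a linear program. Let x1 = kg of ferrochrome, x2 = kg of ferromanganese, x3 = kg of pig iron, x4 = kg of stainless scrap.
min 3.59x1 + 1.84x2 + 0.76x3 + 2.67x4 s.t.:
  3x1 + 85x4 ≥ 35   (nickel)
  3x1 + 756x2 + 5x3 + 15x4 ≥ 768   (manganese)
  x1, x2, x3, x4 ≥ 0.
The cheapest feasible vertex uses only ferromanganese, stainless scrap; ferrochrome, pig iron are not used. There the nickel and manganese constraints are tight.
Optimal quantities: ferromanganese = 1.008 kg, stainless scrap = 0.4118 kg.
Objective = 1.84·1.008 + 2.67·0.4118 = 2.9542.

€2.95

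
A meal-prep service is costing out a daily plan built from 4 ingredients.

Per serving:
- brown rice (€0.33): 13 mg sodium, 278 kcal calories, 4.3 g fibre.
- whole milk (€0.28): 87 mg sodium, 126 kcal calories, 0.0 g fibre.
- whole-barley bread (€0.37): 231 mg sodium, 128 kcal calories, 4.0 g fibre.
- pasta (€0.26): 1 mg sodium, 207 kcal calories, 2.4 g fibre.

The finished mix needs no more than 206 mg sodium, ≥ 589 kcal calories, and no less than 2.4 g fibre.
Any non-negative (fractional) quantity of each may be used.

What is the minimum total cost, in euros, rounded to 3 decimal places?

Let x1 = servings of brown rice, x2 = servings of whole milk, x3 = servings of whole-barley bread, x4 = servings of pasta.
Minimize 0.33x1 + 0.28x2 + 0.37x3 + 0.26x4 s.t.:
  13x1 + 87x2 + 231x3 + 1x4 ≤ 206   (sodium)
  278x1 + 126x2 + 128x3 + 207x4 ≥ 589   (calories)
  4.3x1 + 4x3 + 2.4x4 ≥ 2.4   (fibre)
  x1, x2, x3, x4 ≥ 0.
The optimal basis is {brown rice}; whole milk, whole-barley bread, pasta drop out. There the calories constraint is tight.
That vertex is x1 = 2.119.
Cost = 0.33·2.119 = 0.69927.

€0.699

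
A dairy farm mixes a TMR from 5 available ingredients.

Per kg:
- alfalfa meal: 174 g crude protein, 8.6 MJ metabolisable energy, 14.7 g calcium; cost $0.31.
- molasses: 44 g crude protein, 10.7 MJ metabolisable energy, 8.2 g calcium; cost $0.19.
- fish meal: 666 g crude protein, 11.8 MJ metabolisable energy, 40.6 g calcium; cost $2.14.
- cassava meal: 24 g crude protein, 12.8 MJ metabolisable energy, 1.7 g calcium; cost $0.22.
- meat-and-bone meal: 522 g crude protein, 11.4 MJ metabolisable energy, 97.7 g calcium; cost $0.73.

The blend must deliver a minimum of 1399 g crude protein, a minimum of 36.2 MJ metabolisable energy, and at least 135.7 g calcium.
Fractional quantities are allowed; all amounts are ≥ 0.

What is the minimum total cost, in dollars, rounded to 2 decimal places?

$2.03

Set it up as a linear program. Let x1 = kg of alfalfa meal, x2 = kg of molasses, x3 = kg of fish meal, x4 = kg of cassava meal, x5 = kg of meat-and-bone meal.
min 0.31x1 + 0.19x2 + 2.14x3 + 0.22x4 + 0.73x5 with:
  174x1 + 44x2 + 666x3 + 24x4 + 522x5 ≥ 1399   (crude protein)
  8.6x1 + 10.7x2 + 11.8x3 + 12.8x4 + 11.4x5 ≥ 36.2   (metabolisable energy)
  14.7x1 + 8.2x2 + 40.6x3 + 1.7x4 + 97.7x5 ≥ 135.7   (calcium)
  x1, x2, x3, x4, x5 ≥ 0.
The cheapest feasible vertex uses only molasses, meat-and-bone meal; alfalfa meal, fish meal, cassava meal are not used. The crude protein and metabolisable energy requirements are met with equality.
So molasses = 0.5798 kg, meat-and-bone meal = 2.631 kg.
Cost = 0.19·0.5798 + 0.73·2.631 = 2.0308.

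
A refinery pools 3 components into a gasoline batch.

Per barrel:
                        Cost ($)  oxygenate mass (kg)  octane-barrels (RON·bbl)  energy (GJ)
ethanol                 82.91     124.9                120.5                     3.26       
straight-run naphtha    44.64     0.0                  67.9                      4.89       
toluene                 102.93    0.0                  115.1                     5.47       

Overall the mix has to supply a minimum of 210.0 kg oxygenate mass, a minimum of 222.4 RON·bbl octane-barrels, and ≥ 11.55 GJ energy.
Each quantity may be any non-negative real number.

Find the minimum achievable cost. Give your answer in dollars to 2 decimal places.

$194.80

This is a linear program. Let x1 = barrels of ethanol, x2 = barrels of straight-run naphtha, x3 = barrels of toluene.
Minimize 82.91x1 + 44.64x2 + 102.93x3 subject to:
  124.9x1 ≥ 210   (oxygenate mass)
  120.5x1 + 67.9x2 + 115.1x3 ≥ 222.4   (octane-barrels)
  3.26x1 + 4.89x2 + 5.47x3 ≥ 11.55   (energy)
  x1, x2, x3 ≥ 0.
The optimal basis is {ethanol, straight-run naphtha}; toluene drops out. Binding constraints: oxygenate mass and energy.
That vertex is x1 = 1.6813, x2 = 1.2411.
Hence cost = 82.91·1.6813 + 44.64·1.2411 = $194.7993.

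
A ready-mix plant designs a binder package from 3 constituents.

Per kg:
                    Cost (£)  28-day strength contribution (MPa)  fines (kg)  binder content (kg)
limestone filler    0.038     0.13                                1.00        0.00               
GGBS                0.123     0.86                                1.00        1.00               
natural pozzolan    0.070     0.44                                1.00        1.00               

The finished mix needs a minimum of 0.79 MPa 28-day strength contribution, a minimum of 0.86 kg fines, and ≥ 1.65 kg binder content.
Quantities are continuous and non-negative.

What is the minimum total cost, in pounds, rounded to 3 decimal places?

£0.124

Let x1 = kg of limestone filler, x2 = kg of GGBS, x3 = kg of natural pozzolan.
Minimise 0.038x1 + 0.123x2 + 0.07x3 subject to:
  0.13x1 + 0.86x2 + 0.44x3 ≥ 0.79   (28-day strength contribution)
  1x1 + 1x2 + 1x3 ≥ 0.86   (fines)
  1x2 + 1x3 ≥ 1.65   (binder content)
  x1, x2, x3 ≥ 0.
At the optimum only GGBS, natural pozzolan are positive (limestone filler = 0). The 28-day strength contribution and binder content requirements are met with equality.
So GGBS = 0.1524 kg, natural pozzolan = 1.498 kg.
Total cost: 0.123·0.1524 + 0.07·1.498 = 0.12361.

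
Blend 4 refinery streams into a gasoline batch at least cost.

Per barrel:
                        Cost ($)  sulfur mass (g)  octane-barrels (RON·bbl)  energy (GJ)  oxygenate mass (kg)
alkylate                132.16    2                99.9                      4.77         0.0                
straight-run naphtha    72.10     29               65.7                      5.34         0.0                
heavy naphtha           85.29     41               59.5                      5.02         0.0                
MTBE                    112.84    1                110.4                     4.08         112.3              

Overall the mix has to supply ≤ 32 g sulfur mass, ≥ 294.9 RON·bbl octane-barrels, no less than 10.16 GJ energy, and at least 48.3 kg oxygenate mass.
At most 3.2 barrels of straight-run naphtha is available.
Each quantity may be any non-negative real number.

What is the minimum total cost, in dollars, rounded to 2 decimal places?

$301.42

Set it up as a linear program. Let x1 = barrels of alkylate, x2 = barrels of straight-run naphtha, x3 = barrels of heavy naphtha, x4 = barrels of MTBE.
Minimize 132.16x1 + 72.1x2 + 85.29x3 + 112.84x4 subject to:
  2x1 + 29x2 + 41x3 + 1x4 ≤ 32   (sulfur mass)
  99.9x1 + 65.7x2 + 59.5x3 + 110.4x4 ≥ 294.9   (octane-barrels)
  4.77x1 + 5.34x2 + 5.02x3 + 4.08x4 ≥ 10.16   (energy)
  112.3x4 ≥ 48.3   (oxygenate mass)
  x2 ≤ 3.2
  x1, x2, x3, x4 ≥ 0.
At the optimum only MTBE is positive (alkylate, straight-run naphtha, heavy naphtha = 0). The octane-barrels requirement is met with equality.
Optimal quantities: MTBE = 2.6712 barrels.
Hence cost = 112.84·2.6712 = $301.4182.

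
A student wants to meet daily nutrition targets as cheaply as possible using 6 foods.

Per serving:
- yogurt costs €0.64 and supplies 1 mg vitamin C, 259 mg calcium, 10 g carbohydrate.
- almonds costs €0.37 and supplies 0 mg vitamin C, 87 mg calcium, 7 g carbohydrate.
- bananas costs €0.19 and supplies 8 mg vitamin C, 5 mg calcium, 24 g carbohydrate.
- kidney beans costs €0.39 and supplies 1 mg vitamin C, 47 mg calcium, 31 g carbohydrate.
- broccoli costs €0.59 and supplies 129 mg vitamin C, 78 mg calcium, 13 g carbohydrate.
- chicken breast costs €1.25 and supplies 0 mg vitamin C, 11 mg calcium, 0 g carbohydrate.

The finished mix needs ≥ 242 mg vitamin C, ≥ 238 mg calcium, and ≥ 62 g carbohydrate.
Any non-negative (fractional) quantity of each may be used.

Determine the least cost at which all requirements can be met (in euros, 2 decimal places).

€1.56

Let x1 = servings of yogurt, x2 = servings of almonds, x3 = servings of bananas, x4 = servings of kidney beans, x5 = servings of broccoli, x6 = servings of chicken breast.
Minimise 0.64x1 + 0.37x2 + 0.19x3 + 0.39x4 + 0.59x5 + 1.25x6 subject to:
  1x1 + 8x3 + 1x4 + 129x5 ≥ 242   (vitamin C)
  259x1 + 87x2 + 5x3 + 47x4 + 78x5 + 11x6 ≥ 238   (calcium)
  10x1 + 7x2 + 24x3 + 31x4 + 13x5 ≥ 62   (carbohydrate)
  x1, x2, x3, x4, x5, x6 ≥ 0.
The optimal basis is {yogurt, bananas, broccoli}; almonds, kidney beans, chicken breast drop out. There the vitamin C, calcium, carbohydrate constraints are tight.
That vertex is x1 = 0.3539, x3 = 1.471, x5 = 1.782.
Objective = 0.64·0.3539 + 0.19·1.471 + 0.59·1.782 = 1.5574.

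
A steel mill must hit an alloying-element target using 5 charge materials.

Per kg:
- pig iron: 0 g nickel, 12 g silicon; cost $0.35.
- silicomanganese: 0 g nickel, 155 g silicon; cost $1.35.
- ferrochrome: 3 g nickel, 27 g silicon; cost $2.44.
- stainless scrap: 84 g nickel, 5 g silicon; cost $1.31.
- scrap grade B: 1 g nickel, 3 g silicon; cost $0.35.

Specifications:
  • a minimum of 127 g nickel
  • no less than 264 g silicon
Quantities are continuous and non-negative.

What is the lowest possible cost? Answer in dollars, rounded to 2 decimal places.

$4.21

Set it up as a linear program. Let x1 = kg of pig iron, x2 = kg of silicomanganese, x3 = kg of ferrochrome, x4 = kg of stainless scrap, x5 = kg of scrap grade B.
min 0.35x1 + 1.35x2 + 2.44x3 + 1.31x4 + 0.35x5 with:
  3x3 + 84x4 + 1x5 ≥ 127   (nickel)
  12x1 + 155x2 + 27x3 + 5x4 + 3x5 ≥ 264   (silicon)
  x1, x2, x3, x4, x5 ≥ 0.
At the optimum only silicomanganese, stainless scrap are positive (pig iron, ferrochrome, scrap grade B = 0). There the nickel and silicon constraints are tight.
So silicomanganese = 1.654 kg, stainless scrap = 1.512 kg.
Hence cost = 1.35·1.654 + 1.31·1.512 = $4.2136.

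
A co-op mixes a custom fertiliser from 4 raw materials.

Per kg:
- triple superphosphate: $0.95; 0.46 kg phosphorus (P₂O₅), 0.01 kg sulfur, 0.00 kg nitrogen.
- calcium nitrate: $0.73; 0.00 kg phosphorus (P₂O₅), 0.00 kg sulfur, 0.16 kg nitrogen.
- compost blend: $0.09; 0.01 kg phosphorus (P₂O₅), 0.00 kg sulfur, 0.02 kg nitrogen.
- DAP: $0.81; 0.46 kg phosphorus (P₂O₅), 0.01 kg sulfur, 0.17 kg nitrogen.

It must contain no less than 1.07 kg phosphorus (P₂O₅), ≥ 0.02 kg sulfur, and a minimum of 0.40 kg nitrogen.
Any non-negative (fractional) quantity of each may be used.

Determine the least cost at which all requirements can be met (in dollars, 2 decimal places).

$1.90

Let x1 = kg of triple superphosphate, x2 = kg of calcium nitrate, x3 = kg of compost blend, x4 = kg of DAP.
min 0.95x1 + 0.73x2 + 0.09x3 + 0.81x4 subject to:
  0.46x1 + 0.01x3 + 0.46x4 ≥ 1.07   (phosphorus (P₂O₅))
  0.01x1 + 0.01x4 ≥ 0.02   (sulfur)
  0.16x2 + 0.02x3 + 0.17x4 ≥ 0.4   (nitrogen)
  x1, x2, x3, x4 ≥ 0.
The minimum-cost mix takes nothing from triple superphosphate, calcium nitrate — only compost blend, DAP. Binding constraints: phosphorus (P₂O₅) and nitrogen.
Solving gives x3 = 0.28, x4 = 2.32.
Objective = 0.09·0.28 + 0.81·2.32 = 1.9044.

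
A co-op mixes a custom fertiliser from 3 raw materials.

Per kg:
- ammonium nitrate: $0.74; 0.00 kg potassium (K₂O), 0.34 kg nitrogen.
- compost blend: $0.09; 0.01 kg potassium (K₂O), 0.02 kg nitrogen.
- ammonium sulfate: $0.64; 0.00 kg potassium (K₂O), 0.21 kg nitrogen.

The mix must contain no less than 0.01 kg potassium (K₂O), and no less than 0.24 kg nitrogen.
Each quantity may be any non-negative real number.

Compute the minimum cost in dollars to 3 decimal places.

Let x1 = kg of ammonium nitrate, x2 = kg of compost blend, x3 = kg of ammonium sulfate.
min 0.74x1 + 0.09x2 + 0.64x3 with:
  0.01x2 ≥ 0.01   (potassium (K₂O))
  0.34x1 + 0.02x2 + 0.21x3 ≥ 0.24   (nitrogen)
  x1, x2, x3 ≥ 0.
At the optimum only ammonium nitrate, compost blend are positive (ammonium sulfate = 0). The potassium (K₂O) and nitrogen requirements are met with equality.
Solving gives x1 = 0.6471, x2 = 1.
Objective = 0.74·0.6471 + 0.09·1 = 0.56885.

$0.569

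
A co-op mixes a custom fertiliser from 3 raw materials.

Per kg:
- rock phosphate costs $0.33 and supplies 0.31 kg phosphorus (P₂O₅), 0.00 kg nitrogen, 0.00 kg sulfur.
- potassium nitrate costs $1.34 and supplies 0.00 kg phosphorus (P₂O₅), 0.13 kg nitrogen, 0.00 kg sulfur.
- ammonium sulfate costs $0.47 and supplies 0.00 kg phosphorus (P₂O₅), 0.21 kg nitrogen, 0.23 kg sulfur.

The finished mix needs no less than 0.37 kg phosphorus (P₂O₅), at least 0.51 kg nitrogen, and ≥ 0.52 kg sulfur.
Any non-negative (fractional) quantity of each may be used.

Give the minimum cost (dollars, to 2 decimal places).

Set it up as a linear program. Let x1 = kg of rock phosphate, x2 = kg of potassium nitrate, x3 = kg of ammonium sulfate.
Minimise 0.33x1 + 1.34x2 + 0.47x3 with:
  0.31x1 ≥ 0.37   (phosphorus (P₂O₅))
  0.13x2 + 0.21x3 ≥ 0.51   (nitrogen)
  0.23x3 ≥ 0.52   (sulfur)
  x1, x2, x3 ≥ 0.
The optimal basis is {rock phosphate, ammonium sulfate}; potassium nitrate drops out. The phosphorus (P₂O₅) and nitrogen requirements are met with equality.
So rock phosphate = 1.194 kg, ammonium sulfate = 2.429 kg.
Total cost: 0.33·1.194 + 0.47·2.429 = 1.5357.

$1.54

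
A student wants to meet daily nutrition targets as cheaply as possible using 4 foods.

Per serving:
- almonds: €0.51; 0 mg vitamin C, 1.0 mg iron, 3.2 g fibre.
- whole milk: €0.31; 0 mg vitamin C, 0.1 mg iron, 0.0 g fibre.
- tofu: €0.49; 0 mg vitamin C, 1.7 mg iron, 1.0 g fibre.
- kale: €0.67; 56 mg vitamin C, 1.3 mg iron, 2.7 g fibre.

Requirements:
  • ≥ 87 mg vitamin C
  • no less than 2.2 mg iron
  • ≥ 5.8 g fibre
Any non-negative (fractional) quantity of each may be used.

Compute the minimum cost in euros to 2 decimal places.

€1.30

Let x1 = servings of almonds, x2 = servings of whole milk, x3 = servings of tofu, x4 = servings of kale.
Minimise 0.51x1 + 0.31x2 + 0.49x3 + 0.67x4 subject to:
  56x4 ≥ 87   (vitamin C)
  1x1 + 0.1x2 + 1.7x3 + 1.3x4 ≥ 2.2   (iron)
  3.2x1 + 1x3 + 2.7x4 ≥ 5.8   (fibre)
  x1, x2, x3, x4 ≥ 0.
The minimum-cost mix takes nothing from whole milk, tofu — only almonds, kale. There the vitamin C and fibre constraints are tight.
That vertex is x1 = 0.5017, x4 = 1.554.
Cost = 0.51·0.5017 + 0.67·1.554 = 1.2970.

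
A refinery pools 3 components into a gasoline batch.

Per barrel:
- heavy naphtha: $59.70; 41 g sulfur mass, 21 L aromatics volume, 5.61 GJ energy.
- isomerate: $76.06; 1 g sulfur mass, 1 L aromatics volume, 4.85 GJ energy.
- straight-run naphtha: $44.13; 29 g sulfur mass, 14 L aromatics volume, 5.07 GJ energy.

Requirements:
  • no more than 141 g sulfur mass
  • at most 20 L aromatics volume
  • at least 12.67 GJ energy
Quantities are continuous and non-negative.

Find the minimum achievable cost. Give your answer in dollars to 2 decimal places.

Set it up as a linear program. Let x1 = barrels of heavy naphtha, x2 = barrels of isomerate, x3 = barrels of straight-run naphtha.
Minimise 59.7x1 + 76.06x2 + 44.13x3 with:
  41x1 + 1x2 + 29x3 ≤ 141   (sulfur mass)
  21x1 + 1x2 + 14x3 ≤ 20   (aromatics volume)
  5.61x1 + 4.85x2 + 5.07x3 ≥ 12.67   (energy)
  x1, x2, x3 ≥ 0.
At the optimum only isomerate, straight-run naphtha are positive (heavy naphtha = 0). There the aromatics volume and energy constraints are tight.
Solving gives x2 = 1.2093, x3 = 1.3422.
Hence cost = 76.06·1.2093 + 44.13·1.3422 = $151.2106.

$151.21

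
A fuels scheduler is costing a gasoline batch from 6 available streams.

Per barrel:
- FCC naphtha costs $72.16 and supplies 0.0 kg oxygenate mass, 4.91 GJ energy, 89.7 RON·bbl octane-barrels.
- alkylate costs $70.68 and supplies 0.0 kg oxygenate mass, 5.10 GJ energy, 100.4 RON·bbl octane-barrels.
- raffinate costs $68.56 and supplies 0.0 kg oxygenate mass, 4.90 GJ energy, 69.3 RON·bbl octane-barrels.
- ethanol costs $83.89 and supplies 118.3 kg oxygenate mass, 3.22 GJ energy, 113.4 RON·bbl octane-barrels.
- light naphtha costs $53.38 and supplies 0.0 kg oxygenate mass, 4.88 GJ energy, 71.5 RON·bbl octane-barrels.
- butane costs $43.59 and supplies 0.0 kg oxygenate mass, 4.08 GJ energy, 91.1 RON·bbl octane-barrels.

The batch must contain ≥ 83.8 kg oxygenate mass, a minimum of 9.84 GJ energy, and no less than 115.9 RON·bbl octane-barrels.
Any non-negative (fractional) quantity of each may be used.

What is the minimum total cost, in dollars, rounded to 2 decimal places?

$140.18

Let x1 = barrels of FCC naphtha, x2 = barrels of alkylate, x3 = barrels of raffinate, x4 = barrels of ethanol, x5 = barrels of light naphtha, x6 = barrels of butane.
Minimise 72.16x1 + 70.68x2 + 68.56x3 + 83.89x4 + 53.38x5 + 43.59x6 subject to:
  118.3x4 ≥ 83.8   (oxygenate mass)
  4.91x1 + 5.1x2 + 4.9x3 + 3.22x4 + 4.88x5 + 4.08x6 ≥ 9.84   (energy)
  89.7x1 + 100.4x2 + 69.3x3 + 113.4x4 + 71.5x5 + 91.1x6 ≥ 115.9   (octane-barrels)
  x1, x2, x3, x4, x5, x6 ≥ 0.
The minimum-cost mix takes nothing from FCC naphtha, alkylate, raffinate, light naphtha — only ethanol, butane. The oxygenate mass and energy requirements are met with equality.
Optimal quantities: ethanol = 0.70837 barrels, butane = 1.8527 barrels.
Objective = 83.89·0.70837 + 43.59·1.8527 = 140.1844.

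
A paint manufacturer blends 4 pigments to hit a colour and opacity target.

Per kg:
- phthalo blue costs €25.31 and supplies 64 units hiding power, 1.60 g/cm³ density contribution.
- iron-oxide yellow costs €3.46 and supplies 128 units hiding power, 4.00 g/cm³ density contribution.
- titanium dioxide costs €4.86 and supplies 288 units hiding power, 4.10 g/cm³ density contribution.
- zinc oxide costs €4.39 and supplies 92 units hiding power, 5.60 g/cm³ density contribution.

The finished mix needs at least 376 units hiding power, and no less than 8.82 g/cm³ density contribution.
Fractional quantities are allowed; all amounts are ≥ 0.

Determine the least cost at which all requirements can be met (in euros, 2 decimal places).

€8.41

Let x1 = kg of phthalo blue, x2 = kg of iron-oxide yellow, x3 = kg of titanium dioxide, x4 = kg of zinc oxide.
Minimize 25.31x1 + 3.46x2 + 4.86x3 + 4.39x4 with:
  64x1 + 128x2 + 288x3 + 92x4 ≥ 376   (hiding power)
  1.6x1 + 4x2 + 4.1x3 + 5.6x4 ≥ 8.82   (density contribution)
  x1, x2, x3, x4 ≥ 0.
The cheapest feasible vertex uses only iron-oxide yellow, titanium dioxide; phthalo blue, zinc oxide are not used. The hiding power and density contribution requirements are met with equality.
So iron-oxide yellow = 1.592 kg, titanium dioxide = 0.598 kg.
Hence cost = 3.46·1.592 + 4.86·0.598 = €8.4146.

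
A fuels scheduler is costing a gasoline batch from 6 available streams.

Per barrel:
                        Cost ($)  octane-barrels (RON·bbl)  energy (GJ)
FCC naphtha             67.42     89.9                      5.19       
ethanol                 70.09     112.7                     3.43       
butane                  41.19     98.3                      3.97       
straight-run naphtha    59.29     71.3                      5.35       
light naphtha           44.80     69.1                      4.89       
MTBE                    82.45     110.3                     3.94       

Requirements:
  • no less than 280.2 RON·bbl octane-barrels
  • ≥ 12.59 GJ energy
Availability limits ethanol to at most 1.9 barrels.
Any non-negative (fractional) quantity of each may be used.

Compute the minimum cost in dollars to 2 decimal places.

Let x1 = barrels of FCC naphtha, x2 = barrels of ethanol, x3 = barrels of butane, x4 = barrels of straight-run naphtha, x5 = barrels of light naphtha, x6 = barrels of MTBE.
Minimize 67.42x1 + 70.09x2 + 41.19x3 + 59.29x4 + 44.8x5 + 82.45x6 subject to:
  89.9x1 + 112.7x2 + 98.3x3 + 71.3x4 + 69.1x5 + 110.3x6 ≥ 280.2   (octane-barrels)
  5.19x1 + 3.43x2 + 3.97x3 + 5.35x4 + 4.89x5 + 3.94x6 ≥ 12.59   (energy)
  x2 ≤ 1.9
  x1, x2, x3, x4, x5, x6 ≥ 0.
The minimum-cost mix takes nothing from FCC naphtha, ethanol, straight-run naphtha, MTBE — only butane, light naphtha. There the octane-barrels and energy constraints are tight.
That vertex is x3 = 2.424, x5 = 0.6067.
Cost = 41.19·2.424 + 44.8·0.6067 = 127.0247.

$127.02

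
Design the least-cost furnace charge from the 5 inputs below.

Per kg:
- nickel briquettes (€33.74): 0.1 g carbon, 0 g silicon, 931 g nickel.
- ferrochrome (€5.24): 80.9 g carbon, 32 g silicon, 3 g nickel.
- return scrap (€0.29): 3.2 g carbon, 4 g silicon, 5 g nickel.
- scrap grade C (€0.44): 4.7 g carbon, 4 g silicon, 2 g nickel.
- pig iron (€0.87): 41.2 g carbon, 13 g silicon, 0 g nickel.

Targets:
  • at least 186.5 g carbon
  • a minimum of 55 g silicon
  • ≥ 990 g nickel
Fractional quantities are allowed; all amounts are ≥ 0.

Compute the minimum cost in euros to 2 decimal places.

Let x1 = kg of nickel briquettes, x2 = kg of ferrochrome, x3 = kg of return scrap, x4 = kg of scrap grade C, x5 = kg of pig iron.
Minimise 33.74x1 + 5.24x2 + 0.29x3 + 0.44x4 + 0.87x5 s.t.:
  0.1x1 + 80.9x2 + 3.2x3 + 4.7x4 + 41.2x5 ≥ 186.5   (carbon)
  32x2 + 4x3 + 4x4 + 13x5 ≥ 55   (silicon)
  931x1 + 3x2 + 5x3 + 2x4 ≥ 990   (nickel)
  x1, x2, x3, x4, x5 ≥ 0.
At the optimum only nickel briquettes, pig iron are positive (ferrochrome, return scrap, scrap grade C = 0). There the carbon and nickel constraints are tight.
Optimal quantities: nickel briquettes = 1.06337 kg, pig iron = 4.52412 kg.
Objective = 33.74·1.06337 + 0.87·4.52412 = 39.8141.

€39.81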